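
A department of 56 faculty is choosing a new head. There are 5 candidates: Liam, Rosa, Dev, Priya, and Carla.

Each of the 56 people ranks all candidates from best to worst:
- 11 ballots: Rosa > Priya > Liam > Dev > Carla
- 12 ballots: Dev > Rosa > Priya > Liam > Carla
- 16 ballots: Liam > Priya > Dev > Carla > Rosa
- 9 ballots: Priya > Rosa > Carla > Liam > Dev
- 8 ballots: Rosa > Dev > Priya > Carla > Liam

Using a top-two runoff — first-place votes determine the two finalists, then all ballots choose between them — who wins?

Rosa

Round 1 first-place votes: Liam 16, Rosa 19, Dev 12, Priya 9, Carla 0. Rosa and Liam advance.
Runoff: Rosa is ranked above Liam on 40 ballots, Liam above Rosa on 16.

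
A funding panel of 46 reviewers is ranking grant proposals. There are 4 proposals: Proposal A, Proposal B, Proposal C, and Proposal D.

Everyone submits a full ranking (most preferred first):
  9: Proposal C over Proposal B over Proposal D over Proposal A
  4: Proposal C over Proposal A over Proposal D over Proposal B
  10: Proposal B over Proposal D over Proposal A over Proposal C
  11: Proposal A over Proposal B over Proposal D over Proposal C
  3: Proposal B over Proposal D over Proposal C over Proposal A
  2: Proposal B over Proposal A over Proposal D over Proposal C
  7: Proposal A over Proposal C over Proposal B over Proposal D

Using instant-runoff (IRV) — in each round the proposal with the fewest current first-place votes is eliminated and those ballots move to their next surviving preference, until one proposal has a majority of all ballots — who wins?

Round 1: Proposal A 18, Proposal B 15, Proposal C 13, Proposal D 0. Proposal D eliminated.
Round 2: Proposal A 18, Proposal B 15, Proposal C 13. Proposal C eliminated.
Round 3: Proposal A 22, Proposal B 24. Proposal B has a majority (≥24).

Proposal B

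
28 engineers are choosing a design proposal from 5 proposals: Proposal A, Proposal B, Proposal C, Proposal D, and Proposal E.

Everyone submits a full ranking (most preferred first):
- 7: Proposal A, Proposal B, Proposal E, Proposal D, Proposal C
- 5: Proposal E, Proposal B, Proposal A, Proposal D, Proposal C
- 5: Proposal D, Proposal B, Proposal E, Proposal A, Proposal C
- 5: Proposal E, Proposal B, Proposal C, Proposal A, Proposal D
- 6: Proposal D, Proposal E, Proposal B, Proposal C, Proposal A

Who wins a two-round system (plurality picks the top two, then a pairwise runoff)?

Proposal E

Round 1 first-place votes: Proposal A 7, Proposal B 0, Proposal C 0, Proposal D 11, Proposal E 10. Proposal D and Proposal E advance.
Runoff: Proposal D is ranked above Proposal E on 11 ballots, Proposal E above Proposal D on 17.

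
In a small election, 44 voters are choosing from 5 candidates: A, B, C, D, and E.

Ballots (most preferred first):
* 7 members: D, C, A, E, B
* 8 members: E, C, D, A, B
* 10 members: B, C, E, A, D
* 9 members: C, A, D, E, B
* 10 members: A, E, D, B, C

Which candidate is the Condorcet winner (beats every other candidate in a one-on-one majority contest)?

C

C vs A: 34–10
C vs B: 24–20
C vs D: 27–17
C vs E: 26–18
C beats every other candidate.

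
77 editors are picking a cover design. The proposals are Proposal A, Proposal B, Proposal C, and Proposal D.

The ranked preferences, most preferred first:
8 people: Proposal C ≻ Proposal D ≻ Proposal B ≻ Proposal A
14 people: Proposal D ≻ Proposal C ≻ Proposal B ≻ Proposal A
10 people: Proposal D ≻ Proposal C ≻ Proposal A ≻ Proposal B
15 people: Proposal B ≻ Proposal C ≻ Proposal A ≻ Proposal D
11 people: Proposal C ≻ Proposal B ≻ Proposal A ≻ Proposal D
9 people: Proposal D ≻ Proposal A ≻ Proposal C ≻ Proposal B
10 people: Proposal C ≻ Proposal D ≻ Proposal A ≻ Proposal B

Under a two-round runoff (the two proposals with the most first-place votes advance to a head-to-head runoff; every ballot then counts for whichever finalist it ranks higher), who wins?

Proposal C

Round 1 first-place votes: Proposal A 0, Proposal B 15, Proposal C 29, Proposal D 33. Proposal D and Proposal C advance.
Runoff: Proposal D is ranked above Proposal C on 33 ballots, Proposal C above Proposal D on 44.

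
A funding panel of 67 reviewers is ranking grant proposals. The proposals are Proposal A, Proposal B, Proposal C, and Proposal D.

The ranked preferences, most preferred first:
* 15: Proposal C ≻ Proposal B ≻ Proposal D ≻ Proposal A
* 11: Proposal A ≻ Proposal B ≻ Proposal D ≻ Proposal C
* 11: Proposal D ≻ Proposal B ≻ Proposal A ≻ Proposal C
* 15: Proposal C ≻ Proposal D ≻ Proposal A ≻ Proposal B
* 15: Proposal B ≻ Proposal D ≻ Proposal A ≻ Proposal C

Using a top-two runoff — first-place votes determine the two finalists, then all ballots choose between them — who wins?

Round 1 first-place votes: Proposal A 11, Proposal B 15, Proposal C 30, Proposal D 11. Proposal C and Proposal B advance.
Runoff: Proposal C is ranked above Proposal B on 30 ballots, Proposal B above Proposal C on 37.

Proposal B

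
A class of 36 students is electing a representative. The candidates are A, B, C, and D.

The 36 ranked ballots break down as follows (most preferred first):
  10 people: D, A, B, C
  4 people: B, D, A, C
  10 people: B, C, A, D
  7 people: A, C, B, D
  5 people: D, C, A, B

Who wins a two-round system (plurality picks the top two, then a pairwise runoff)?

Round 1 first-place votes: A 7, B 14, C 0, D 15. D and B advance.
Runoff: D is ranked above B on 15 ballots, B above D on 21.

B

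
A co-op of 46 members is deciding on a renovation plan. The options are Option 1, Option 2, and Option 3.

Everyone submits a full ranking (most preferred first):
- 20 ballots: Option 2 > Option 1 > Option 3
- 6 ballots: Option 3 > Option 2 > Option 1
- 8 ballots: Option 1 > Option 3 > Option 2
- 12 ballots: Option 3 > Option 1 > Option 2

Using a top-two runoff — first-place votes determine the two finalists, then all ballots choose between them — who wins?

Option 3

Round 1 first-place votes: Option 1 8, Option 2 20, Option 3 18. Option 2 and Option 3 advance.
Runoff: Option 2 is ranked above Option 3 on 20 ballots, Option 3 above Option 2 on 26.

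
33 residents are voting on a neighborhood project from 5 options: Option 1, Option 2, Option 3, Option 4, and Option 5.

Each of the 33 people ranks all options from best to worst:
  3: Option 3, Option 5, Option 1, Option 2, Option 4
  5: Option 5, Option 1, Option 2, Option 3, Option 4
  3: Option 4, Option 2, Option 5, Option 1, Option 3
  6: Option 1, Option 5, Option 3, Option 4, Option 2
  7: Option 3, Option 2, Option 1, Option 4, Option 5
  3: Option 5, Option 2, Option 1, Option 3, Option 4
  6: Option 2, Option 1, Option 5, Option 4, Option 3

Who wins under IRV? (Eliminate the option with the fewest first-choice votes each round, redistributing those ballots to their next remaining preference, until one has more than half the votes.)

Round 1: Option 1 6, Option 2 6, Option 3 10, Option 4 3, Option 5 8. Option 4 eliminated.
Round 2: Option 1 6, Option 2 9, Option 3 10, Option 5 8. Option 1 eliminated.
Round 3: Option 2 9, Option 3 10, Option 5 14. Option 2 eliminated.
Round 4: Option 3 10, Option 5 23. Option 5 has a majority (≥17).

Option 5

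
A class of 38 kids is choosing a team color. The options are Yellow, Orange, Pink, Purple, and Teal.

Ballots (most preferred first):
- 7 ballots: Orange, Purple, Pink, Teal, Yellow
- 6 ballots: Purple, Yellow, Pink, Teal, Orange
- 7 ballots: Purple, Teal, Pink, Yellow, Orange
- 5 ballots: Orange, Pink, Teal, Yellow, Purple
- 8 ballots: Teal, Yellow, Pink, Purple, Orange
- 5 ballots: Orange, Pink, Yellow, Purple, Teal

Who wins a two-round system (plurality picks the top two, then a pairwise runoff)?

Purple

Round 1 first-place votes: Yellow 0, Orange 17, Pink 0, Purple 13, Teal 8. Orange and Purple advance.
Runoff: Orange is ranked above Purple on 17 ballots, Purple above Orange on 21.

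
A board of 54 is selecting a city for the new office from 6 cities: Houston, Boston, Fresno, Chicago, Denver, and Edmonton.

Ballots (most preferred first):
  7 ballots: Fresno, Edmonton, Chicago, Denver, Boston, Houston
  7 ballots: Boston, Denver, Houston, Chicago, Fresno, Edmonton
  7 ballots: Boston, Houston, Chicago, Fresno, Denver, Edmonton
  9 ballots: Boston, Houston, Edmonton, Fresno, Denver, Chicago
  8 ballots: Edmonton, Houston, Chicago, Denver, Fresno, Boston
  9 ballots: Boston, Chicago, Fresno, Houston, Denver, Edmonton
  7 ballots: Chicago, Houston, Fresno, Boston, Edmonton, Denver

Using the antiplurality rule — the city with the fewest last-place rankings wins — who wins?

Last-place votes: Houston 7, Boston 8, Fresno 0, Chicago 9, Denver 7, Edmonton 23.

Fresno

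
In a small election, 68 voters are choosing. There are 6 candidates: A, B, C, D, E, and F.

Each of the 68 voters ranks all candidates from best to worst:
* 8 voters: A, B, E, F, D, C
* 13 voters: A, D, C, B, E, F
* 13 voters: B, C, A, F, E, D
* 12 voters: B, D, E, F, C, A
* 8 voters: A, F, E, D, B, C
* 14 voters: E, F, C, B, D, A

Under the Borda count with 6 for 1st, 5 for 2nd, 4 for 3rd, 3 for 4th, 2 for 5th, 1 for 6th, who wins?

B

A: 8×6 + 13×6 + 13×4 + 12×1 + 8×6 + 14×1 = 252
B: 8×5 + 13×3 + 13×6 + 12×6 + 8×2 + 14×3 = 287
C: 8×1 + 13×4 + 13×5 + 12×2 + 8×1 + 14×4 = 213
D: 8×2 + 13×5 + 13×1 + 12×5 + 8×3 + 14×2 = 206
E: 8×4 + 13×2 + 13×2 + 12×4 + 8×4 + 14×6 = 248
F: 8×3 + 13×1 + 13×3 + 12×3 + 8×5 + 14×5 = 222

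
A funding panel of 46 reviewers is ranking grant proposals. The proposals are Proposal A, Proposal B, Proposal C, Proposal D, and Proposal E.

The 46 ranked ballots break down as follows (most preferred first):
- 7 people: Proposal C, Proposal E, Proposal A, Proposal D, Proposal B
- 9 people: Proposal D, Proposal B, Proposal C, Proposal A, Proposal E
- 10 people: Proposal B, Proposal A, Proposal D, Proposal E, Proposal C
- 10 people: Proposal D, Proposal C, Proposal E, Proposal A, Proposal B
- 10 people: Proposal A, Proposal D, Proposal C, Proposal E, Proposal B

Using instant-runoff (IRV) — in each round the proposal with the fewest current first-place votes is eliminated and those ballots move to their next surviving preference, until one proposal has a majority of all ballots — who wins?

Round 1: Proposal A 10, Proposal B 10, Proposal C 7, Proposal D 19, Proposal E 0. Proposal E eliminated.
Round 2: Proposal A 10, Proposal B 10, Proposal C 7, Proposal D 19. Proposal C eliminated.
Round 3: Proposal A 17, Proposal B 10, Proposal D 19. Proposal B eliminated.
Round 4: Proposal A 27, Proposal D 19. Proposal A has a majority (≥24).

Proposal A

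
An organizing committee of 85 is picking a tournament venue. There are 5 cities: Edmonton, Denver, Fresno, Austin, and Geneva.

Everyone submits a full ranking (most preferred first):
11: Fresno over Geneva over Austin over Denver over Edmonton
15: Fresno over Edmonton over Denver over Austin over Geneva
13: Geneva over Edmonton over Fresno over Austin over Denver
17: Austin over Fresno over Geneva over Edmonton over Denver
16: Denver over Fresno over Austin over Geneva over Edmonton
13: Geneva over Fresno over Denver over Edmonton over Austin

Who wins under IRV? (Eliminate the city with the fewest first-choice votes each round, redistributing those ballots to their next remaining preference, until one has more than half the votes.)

Round 1: Edmonton 0, Denver 16, Fresno 26, Austin 17, Geneva 26. Edmonton eliminated.
Round 2: Denver 16, Fresno 26, Austin 17, Geneva 26. Denver eliminated.
Round 3: Fresno 42, Austin 17, Geneva 26. Austin eliminated.
Round 4: Fresno 59, Geneva 26. Fresno has a majority (≥43).

Fresno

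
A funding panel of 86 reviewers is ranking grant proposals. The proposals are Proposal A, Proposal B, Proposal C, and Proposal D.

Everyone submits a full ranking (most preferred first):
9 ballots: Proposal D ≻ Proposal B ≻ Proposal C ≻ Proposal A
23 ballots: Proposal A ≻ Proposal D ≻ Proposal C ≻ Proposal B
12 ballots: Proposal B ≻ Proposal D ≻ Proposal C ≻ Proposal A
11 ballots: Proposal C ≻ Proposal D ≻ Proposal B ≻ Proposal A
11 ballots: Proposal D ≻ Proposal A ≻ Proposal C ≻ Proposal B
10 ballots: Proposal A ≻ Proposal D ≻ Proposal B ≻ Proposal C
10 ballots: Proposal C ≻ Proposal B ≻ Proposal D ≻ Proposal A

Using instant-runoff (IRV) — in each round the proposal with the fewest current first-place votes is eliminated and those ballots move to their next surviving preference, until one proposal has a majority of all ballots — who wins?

Round 1: Proposal A 33, Proposal B 12, Proposal C 21, Proposal D 20. Proposal B eliminated.
Round 2: Proposal A 33, Proposal C 21, Proposal D 32. Proposal C eliminated.
Round 3: Proposal A 33, Proposal D 53. Proposal D has a majority (≥44).

Proposal D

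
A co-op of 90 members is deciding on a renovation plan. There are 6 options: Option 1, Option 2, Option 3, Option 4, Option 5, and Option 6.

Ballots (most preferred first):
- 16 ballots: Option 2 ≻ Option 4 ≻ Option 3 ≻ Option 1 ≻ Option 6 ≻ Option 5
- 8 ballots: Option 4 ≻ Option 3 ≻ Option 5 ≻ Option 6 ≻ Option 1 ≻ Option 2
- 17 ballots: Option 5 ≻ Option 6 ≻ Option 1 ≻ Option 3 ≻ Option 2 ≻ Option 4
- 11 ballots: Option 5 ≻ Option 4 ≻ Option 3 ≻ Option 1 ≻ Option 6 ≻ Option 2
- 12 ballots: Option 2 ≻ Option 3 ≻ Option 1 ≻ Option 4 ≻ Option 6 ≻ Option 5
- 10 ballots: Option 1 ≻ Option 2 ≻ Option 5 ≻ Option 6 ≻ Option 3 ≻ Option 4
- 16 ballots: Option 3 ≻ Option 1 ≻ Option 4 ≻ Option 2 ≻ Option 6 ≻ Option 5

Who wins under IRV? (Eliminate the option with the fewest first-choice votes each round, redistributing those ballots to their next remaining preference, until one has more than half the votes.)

Round 1: Option 1 10, Option 2 28, Option 3 16, Option 4 8, Option 5 28, Option 6 0. Option 6 eliminated.
Round 2: Option 1 10, Option 2 28, Option 3 16, Option 4 8, Option 5 28. Option 4 eliminated.
Round 3: Option 1 10, Option 2 28, Option 3 24, Option 5 28. Option 1 eliminated.
Round 4: Option 2 38, Option 3 24, Option 5 28. Option 3 eliminated.
Round 5: Option 2 54, Option 5 36. Option 2 has a majority (≥46).

Option 2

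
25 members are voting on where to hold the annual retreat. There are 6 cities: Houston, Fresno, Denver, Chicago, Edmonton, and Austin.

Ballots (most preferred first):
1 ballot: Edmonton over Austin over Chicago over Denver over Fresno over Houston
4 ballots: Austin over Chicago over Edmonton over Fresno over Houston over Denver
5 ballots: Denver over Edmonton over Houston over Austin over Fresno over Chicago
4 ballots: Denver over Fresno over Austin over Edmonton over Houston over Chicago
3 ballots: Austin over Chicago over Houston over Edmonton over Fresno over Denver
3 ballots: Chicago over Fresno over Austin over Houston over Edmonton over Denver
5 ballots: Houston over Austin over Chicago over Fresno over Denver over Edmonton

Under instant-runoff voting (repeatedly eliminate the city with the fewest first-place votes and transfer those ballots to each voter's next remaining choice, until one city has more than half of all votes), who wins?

Round 1: Houston 5, Fresno 0, Denver 9, Chicago 3, Edmonton 1, Austin 7. Fresno eliminated.
Round 2: Houston 5, Denver 9, Chicago 3, Edmonton 1, Austin 7. Edmonton eliminated.
Round 3: Houston 5, Denver 9, Chicago 3, Austin 8. Chicago eliminated.
Round 4: Houston 5, Denver 9, Austin 11. Houston eliminated.
Round 5: Denver 9, Austin 16. Austin has a majority (≥13).

Austin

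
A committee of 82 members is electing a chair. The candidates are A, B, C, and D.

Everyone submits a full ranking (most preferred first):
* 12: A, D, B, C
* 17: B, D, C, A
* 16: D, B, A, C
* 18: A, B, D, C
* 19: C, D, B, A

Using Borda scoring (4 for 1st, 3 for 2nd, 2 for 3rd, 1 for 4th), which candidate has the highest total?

D

A: 12×4 + 17×1 + 16×2 + 18×4 + 19×1 = 188
B: 12×2 + 17×4 + 16×3 + 18×3 + 19×2 = 232
C: 12×1 + 17×2 + 16×1 + 18×1 + 19×4 = 156
D: 12×3 + 17×3 + 16×4 + 18×2 + 19×3 = 244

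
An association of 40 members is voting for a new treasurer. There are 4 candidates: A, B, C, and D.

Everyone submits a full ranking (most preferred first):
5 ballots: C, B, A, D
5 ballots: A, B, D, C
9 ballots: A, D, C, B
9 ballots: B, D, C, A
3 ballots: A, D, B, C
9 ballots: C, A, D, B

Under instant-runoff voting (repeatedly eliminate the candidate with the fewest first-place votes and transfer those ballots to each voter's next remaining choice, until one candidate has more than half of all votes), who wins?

Round 1: A 17, B 9, C 14, D 0. D eliminated.
Round 2: A 17, B 9, C 14. B eliminated.
Round 3: A 17, C 23. C has a majority (≥21).

C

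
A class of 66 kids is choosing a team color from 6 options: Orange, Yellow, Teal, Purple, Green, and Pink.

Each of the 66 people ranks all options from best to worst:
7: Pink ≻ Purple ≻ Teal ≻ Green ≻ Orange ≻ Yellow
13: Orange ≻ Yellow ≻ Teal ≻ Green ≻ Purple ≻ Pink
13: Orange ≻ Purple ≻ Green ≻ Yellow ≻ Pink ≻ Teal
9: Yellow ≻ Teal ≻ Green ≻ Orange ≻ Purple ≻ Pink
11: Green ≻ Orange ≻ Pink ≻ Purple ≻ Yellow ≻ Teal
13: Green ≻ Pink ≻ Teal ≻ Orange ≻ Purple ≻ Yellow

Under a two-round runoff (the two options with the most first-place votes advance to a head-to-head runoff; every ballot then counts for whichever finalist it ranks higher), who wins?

Green

Round 1 first-place votes: Orange 26, Yellow 9, Teal 0, Purple 0, Green 24, Pink 7. Orange and Green advance.
Runoff: Orange is ranked above Green on 26 ballots, Green above Orange on 40.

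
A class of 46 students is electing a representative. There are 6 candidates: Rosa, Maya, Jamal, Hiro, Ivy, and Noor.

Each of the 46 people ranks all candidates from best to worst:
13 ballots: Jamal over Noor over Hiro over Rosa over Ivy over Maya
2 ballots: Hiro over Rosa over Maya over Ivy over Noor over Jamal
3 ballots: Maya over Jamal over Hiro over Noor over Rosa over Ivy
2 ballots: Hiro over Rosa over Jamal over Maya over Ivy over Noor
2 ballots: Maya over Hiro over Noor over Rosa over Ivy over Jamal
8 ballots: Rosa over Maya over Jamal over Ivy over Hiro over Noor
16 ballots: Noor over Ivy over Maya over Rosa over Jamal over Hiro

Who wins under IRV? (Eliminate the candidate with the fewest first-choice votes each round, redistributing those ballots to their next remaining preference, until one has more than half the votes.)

Jamal

Round 1: Rosa 8, Maya 5, Jamal 13, Hiro 4, Ivy 0, Noor 16. Ivy eliminated.
Round 2: Rosa 8, Maya 5, Jamal 13, Hiro 4, Noor 16. Hiro eliminated.
Round 3: Rosa 12, Maya 5, Jamal 13, Noor 16. Maya eliminated.
Round 4: Rosa 12, Jamal 16, Noor 18. Rosa eliminated.
Round 5: Jamal 26, Noor 20. Jamal has a majority (≥24).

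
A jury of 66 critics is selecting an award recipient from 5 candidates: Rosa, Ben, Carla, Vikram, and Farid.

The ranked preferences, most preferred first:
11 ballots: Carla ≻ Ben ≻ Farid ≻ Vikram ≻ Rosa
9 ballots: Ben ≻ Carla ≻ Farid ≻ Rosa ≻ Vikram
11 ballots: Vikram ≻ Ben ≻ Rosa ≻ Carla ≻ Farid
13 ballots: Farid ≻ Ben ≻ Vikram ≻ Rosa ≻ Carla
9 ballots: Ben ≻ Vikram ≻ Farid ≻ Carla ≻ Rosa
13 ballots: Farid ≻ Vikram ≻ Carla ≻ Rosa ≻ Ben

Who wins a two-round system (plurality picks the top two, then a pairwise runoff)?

Round 1 first-place votes: Rosa 0, Ben 18, Carla 11, Vikram 11, Farid 26. Farid and Ben advance.
Runoff: Farid is ranked above Ben on 26 ballots, Ben above Farid on 40.

Ben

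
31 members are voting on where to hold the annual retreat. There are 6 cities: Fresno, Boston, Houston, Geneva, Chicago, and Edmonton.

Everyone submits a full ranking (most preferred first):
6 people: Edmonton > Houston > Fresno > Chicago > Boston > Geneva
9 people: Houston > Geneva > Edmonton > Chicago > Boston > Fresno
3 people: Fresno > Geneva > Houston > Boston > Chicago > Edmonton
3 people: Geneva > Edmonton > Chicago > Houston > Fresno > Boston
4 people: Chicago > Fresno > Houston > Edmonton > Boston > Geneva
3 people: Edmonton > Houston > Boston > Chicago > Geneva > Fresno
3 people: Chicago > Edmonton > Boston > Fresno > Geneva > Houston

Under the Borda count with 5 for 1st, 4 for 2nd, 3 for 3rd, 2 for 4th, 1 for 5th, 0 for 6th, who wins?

Fresno: 6×3 + 9×0 + 3×5 + 3×1 + 4×4 + 3×0 + 3×2 = 58
Boston: 6×1 + 9×1 + 3×2 + 3×0 + 4×1 + 3×3 + 3×3 = 43
Houston: 6×4 + 9×5 + 3×3 + 3×2 + 4×3 + 3×4 + 3×0 = 108
Geneva: 6×0 + 9×4 + 3×4 + 3×5 + 4×0 + 3×1 + 3×1 = 69
Chicago: 6×2 + 9×2 + 3×1 + 3×3 + 4×5 + 3×2 + 3×5 = 83
Edmonton: 6×5 + 9×3 + 3×0 + 3×4 + 4×2 + 3×5 + 3×4 = 104

Houston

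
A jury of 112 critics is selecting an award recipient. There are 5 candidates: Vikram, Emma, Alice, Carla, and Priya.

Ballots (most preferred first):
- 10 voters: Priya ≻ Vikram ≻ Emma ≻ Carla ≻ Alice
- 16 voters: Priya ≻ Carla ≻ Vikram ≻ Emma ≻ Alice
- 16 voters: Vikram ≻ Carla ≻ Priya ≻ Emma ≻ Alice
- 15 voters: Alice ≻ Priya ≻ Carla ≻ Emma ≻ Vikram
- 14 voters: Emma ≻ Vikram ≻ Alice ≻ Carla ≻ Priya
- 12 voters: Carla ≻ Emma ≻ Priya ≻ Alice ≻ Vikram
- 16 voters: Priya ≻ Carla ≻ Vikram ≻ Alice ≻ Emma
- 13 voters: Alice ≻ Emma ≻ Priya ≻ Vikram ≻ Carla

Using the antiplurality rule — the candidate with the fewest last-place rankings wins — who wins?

Last-place votes: Vikram 27, Emma 16, Alice 42, Carla 13, Priya 14.

Carla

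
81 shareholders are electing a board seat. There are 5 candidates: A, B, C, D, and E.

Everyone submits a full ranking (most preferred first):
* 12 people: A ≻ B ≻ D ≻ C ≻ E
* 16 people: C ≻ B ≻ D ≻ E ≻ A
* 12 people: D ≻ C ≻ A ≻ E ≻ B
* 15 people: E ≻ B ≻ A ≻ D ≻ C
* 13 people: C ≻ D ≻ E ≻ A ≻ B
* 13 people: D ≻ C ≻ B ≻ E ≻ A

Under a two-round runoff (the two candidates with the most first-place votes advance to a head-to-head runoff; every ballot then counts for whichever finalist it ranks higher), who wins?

Round 1 first-place votes: A 12, B 0, C 29, D 25, E 15. C and D advance.
Runoff: C is ranked above D on 29 ballots, D above C on 52.

D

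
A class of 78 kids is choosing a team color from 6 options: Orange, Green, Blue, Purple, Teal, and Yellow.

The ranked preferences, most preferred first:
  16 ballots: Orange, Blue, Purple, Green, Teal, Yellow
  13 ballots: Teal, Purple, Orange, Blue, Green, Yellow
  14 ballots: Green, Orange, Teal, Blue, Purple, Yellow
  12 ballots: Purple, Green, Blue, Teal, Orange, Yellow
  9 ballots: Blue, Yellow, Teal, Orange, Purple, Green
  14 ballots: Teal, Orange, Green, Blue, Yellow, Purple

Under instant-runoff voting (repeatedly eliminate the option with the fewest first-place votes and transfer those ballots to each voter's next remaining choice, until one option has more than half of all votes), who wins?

Green

Round 1: Orange 16, Green 14, Blue 9, Purple 12, Teal 27, Yellow 0. Yellow eliminated.
Round 2: Orange 16, Green 14, Blue 9, Purple 12, Teal 27. Blue eliminated.
Round 3: Orange 16, Green 14, Purple 12, Teal 36. Purple eliminated.
Round 4: Orange 16, Green 26, Teal 36. Orange eliminated.
Round 5: Green 42, Teal 36. Green has a majority (≥40).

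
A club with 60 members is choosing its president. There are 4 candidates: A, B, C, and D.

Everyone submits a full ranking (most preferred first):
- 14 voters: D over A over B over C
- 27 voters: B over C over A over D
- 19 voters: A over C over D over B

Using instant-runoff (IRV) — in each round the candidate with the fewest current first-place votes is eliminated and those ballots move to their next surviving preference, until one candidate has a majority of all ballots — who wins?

Round 1: A 19, B 27, C 0, D 14. C eliminated.
Round 2: A 19, B 27, D 14. D eliminated.
Round 3: A 33, B 27. A has a majority (≥31).

A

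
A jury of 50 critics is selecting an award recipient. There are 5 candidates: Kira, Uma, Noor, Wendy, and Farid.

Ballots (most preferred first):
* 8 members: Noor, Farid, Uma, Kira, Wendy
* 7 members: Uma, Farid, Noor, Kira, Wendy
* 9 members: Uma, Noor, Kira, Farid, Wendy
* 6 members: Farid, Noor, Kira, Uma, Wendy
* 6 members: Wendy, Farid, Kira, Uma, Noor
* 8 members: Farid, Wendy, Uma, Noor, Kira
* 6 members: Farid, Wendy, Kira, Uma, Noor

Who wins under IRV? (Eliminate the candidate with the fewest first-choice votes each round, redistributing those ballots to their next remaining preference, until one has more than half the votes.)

Round 1: Kira 0, Uma 16, Noor 8, Wendy 6, Farid 20. Kira eliminated.
Round 2: Uma 16, Noor 8, Wendy 6, Farid 20. Wendy eliminated.
Round 3: Uma 16, Noor 8, Farid 26. Farid has a majority (≥26).

Farid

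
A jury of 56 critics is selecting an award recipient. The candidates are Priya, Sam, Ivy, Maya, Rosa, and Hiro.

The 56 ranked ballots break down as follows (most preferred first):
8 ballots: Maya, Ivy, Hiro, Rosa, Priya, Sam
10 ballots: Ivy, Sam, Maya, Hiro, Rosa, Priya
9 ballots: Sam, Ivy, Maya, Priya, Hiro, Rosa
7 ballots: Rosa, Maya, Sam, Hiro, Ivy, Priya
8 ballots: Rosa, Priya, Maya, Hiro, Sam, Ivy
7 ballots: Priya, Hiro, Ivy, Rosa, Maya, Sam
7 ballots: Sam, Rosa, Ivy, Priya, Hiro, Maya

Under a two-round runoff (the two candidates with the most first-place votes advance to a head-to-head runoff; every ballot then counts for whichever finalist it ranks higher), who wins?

Rosa

Round 1 first-place votes: Priya 7, Sam 16, Ivy 10, Maya 8, Rosa 15, Hiro 0. Sam and Rosa advance.
Runoff: Sam is ranked above Rosa on 26 ballots, Rosa above Sam on 30.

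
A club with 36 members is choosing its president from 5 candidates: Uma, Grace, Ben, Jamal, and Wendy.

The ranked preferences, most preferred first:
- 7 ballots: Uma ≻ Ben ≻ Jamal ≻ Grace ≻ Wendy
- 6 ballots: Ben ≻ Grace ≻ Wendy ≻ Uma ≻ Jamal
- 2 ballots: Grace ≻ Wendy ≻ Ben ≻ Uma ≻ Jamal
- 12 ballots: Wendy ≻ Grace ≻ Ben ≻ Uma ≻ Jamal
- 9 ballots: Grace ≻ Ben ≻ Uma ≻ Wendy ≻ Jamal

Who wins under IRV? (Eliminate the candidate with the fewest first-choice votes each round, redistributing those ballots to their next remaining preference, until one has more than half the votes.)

Grace

Round 1: Uma 7, Grace 11, Ben 6, Jamal 0, Wendy 12. Jamal eliminated.
Round 2: Uma 7, Grace 11, Ben 6, Wendy 12. Ben eliminated.
Round 3: Uma 7, Grace 17, Wendy 12. Uma eliminated.
Round 4: Grace 24, Wendy 12. Grace has a majority (≥19).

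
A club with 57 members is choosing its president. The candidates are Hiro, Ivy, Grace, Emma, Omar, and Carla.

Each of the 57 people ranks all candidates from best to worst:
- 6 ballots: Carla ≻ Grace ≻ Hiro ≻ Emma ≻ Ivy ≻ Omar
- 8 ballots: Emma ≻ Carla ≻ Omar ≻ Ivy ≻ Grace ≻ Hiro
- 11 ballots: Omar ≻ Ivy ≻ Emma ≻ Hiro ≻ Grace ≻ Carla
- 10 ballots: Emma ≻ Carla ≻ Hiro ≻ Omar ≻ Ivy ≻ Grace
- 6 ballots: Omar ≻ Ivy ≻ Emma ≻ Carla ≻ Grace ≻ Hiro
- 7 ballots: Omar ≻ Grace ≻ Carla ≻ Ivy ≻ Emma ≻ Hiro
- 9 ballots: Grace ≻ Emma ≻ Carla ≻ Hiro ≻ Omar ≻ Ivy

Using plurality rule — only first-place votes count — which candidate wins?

First-place votes: Hiro 0, Ivy 0, Grace 9, Emma 18, Omar 24, Carla 6.

Omar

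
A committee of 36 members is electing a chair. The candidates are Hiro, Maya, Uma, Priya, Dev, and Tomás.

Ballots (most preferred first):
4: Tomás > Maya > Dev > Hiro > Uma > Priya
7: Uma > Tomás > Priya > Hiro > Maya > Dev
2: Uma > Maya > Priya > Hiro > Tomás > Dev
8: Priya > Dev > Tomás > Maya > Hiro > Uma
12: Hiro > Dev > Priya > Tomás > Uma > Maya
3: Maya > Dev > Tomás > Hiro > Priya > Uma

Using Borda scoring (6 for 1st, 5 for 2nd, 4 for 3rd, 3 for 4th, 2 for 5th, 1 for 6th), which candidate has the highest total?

Hiro: 4×3 + 7×3 + 2×3 + 8×2 + 12×6 + 3×3 = 136
Maya: 4×5 + 7×2 + 2×5 + 8×3 + 12×1 + 3×6 = 98
Uma: 4×2 + 7×6 + 2×6 + 8×1 + 12×2 + 3×1 = 97
Priya: 4×1 + 7×4 + 2×4 + 8×6 + 12×4 + 3×2 = 142
Dev: 4×4 + 7×1 + 2×1 + 8×5 + 12×5 + 3×5 = 140
Tomás: 4×6 + 7×5 + 2×2 + 8×4 + 12×3 + 3×4 = 143

Tomás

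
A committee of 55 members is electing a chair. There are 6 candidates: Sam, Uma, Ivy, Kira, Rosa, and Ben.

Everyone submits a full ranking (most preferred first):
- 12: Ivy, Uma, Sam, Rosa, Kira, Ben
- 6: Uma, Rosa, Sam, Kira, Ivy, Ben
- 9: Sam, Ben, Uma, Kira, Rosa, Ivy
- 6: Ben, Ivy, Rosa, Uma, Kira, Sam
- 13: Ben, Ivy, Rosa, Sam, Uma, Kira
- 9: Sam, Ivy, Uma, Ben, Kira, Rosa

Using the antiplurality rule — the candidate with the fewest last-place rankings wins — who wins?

Last-place votes: Sam 6, Uma 0, Ivy 9, Kira 13, Rosa 9, Ben 18.

Uma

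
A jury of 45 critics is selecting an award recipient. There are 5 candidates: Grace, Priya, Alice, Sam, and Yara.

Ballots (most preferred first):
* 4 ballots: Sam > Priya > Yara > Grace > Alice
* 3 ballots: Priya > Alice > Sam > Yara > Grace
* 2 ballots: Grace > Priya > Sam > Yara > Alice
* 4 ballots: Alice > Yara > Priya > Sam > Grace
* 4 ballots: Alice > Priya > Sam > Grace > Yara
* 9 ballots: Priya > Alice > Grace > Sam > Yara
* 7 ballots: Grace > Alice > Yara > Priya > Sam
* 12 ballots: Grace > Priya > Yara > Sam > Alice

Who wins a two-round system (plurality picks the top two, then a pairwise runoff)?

Priya

Round 1 first-place votes: Grace 21, Priya 12, Alice 8, Sam 4, Yara 0. Grace and Priya advance.
Runoff: Grace is ranked above Priya on 21 ballots, Priya above Grace on 24.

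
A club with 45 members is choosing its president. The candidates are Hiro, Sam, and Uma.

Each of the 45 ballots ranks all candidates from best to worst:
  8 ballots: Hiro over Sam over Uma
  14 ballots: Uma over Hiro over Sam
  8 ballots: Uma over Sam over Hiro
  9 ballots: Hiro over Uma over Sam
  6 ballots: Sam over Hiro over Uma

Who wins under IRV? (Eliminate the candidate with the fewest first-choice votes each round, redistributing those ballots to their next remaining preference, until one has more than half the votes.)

Round 1: Hiro 17, Sam 6, Uma 22. Sam eliminated.
Round 2: Hiro 23, Uma 22. Hiro has a majority (≥23).

Hiro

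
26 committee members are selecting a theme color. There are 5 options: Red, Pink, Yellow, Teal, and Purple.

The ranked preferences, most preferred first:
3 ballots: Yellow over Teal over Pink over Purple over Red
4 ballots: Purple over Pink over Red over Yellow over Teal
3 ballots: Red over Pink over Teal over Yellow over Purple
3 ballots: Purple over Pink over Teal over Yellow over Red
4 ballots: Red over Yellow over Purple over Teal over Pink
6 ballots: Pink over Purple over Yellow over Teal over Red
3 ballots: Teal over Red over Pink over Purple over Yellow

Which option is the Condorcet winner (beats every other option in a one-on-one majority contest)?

Pink

Pink vs Red: 16–10
Pink vs Yellow: 19–7
Pink vs Teal: 16–10
Pink vs Purple: 15–11
Pink beats every other option.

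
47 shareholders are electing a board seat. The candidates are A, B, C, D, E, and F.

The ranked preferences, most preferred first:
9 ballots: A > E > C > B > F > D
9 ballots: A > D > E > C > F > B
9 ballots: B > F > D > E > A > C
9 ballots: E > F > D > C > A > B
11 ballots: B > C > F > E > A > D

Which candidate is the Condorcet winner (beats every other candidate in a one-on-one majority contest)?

E

E vs A: 29–18
E vs B: 27–20
E vs C: 36–11
E vs D: 29–18
E vs F: 27–20
E beats every other candidate.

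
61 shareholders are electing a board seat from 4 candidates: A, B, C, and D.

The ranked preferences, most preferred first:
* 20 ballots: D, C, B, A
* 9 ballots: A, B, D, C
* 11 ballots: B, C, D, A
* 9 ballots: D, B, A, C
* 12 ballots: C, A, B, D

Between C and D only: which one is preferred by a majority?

D

C is ranked above D on 23 ballots; D above C on 38.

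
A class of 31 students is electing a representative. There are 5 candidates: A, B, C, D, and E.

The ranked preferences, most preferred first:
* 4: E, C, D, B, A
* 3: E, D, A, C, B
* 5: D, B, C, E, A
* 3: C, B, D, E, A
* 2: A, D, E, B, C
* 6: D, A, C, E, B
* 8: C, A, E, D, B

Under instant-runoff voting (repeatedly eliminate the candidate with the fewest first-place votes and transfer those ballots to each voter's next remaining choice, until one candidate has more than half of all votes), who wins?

D

Round 1: A 2, B 0, C 11, D 11, E 7. B eliminated.
Round 2: A 2, C 11, D 11, E 7. A eliminated.
Round 3: C 11, D 13, E 7. E eliminated.
Round 4: C 15, D 16. D has a majority (≥16).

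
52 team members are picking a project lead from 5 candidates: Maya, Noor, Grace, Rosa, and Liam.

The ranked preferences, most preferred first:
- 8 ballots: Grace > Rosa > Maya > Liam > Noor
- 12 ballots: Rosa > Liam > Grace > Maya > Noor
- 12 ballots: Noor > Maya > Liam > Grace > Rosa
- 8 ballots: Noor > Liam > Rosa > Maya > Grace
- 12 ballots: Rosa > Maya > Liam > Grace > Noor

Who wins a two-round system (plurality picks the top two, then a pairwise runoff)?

Rosa

Round 1 first-place votes: Maya 0, Noor 20, Grace 8, Rosa 24, Liam 0. Rosa and Noor advance.
Runoff: Rosa is ranked above Noor on 32 ballots, Noor above Rosa on 20.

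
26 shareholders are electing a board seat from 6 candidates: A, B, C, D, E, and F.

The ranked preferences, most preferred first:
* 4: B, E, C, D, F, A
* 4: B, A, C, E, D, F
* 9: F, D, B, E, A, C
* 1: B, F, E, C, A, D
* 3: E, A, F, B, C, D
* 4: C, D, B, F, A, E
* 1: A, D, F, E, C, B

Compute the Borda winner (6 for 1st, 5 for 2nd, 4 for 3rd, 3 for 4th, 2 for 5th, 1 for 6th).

B

A: 4×1 + 4×5 + 9×2 + 1×2 + 3×5 + 4×2 + 1×6 = 73
B: 4×6 + 4×6 + 9×4 + 1×6 + 3×3 + 4×4 + 1×1 = 116
C: 4×4 + 4×4 + 9×1 + 1×3 + 3×2 + 4×6 + 1×2 = 76
D: 4×3 + 4×2 + 9×5 + 1×1 + 3×1 + 4×5 + 1×5 = 94
E: 4×5 + 4×3 + 9×3 + 1×4 + 3×6 + 4×1 + 1×3 = 88
F: 4×2 + 4×1 + 9×6 + 1×5 + 3×4 + 4×3 + 1×4 = 99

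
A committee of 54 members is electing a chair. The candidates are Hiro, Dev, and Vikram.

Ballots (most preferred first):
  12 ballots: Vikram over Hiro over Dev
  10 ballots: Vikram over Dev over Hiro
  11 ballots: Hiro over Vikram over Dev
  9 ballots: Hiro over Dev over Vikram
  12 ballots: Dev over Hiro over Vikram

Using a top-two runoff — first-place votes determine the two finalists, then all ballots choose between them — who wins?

Hiro

Round 1 first-place votes: Hiro 20, Dev 12, Vikram 22. Vikram and Hiro advance.
Runoff: Vikram is ranked above Hiro on 22 ballots, Hiro above Vikram on 32.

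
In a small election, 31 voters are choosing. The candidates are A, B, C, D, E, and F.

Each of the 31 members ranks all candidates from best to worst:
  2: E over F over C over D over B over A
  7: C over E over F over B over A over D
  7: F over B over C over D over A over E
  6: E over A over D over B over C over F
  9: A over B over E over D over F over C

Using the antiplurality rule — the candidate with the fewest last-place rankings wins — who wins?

B

Last-place votes: A 2, B 0, C 9, D 7, E 7, F 6.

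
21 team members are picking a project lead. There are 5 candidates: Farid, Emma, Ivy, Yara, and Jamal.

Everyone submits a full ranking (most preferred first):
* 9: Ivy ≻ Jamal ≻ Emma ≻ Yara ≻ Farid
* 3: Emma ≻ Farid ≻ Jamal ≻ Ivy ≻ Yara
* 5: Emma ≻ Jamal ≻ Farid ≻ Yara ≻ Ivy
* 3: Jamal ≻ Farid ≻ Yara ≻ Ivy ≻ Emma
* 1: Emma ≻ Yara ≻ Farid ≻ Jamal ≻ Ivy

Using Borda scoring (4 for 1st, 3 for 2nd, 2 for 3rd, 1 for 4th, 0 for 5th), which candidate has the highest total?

Farid: 9×0 + 3×3 + 5×2 + 3×3 + 1×2 = 30
Emma: 9×2 + 3×4 + 5×4 + 3×0 + 1×4 = 54
Ivy: 9×4 + 3×1 + 5×0 + 3×1 + 1×0 = 42
Yara: 9×1 + 3×0 + 5×1 + 3×2 + 1×3 = 23
Jamal: 9×3 + 3×2 + 5×3 + 3×4 + 1×1 = 61

Jamal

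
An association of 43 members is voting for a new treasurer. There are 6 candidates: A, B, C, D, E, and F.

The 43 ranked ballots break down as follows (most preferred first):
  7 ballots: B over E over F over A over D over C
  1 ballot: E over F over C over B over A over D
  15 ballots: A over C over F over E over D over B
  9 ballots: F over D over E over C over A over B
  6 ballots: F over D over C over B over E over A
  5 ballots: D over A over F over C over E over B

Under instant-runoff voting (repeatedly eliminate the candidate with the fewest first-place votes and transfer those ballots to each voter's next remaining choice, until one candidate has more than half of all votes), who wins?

Round 1: A 15, B 7, C 0, D 5, E 1, F 15. C eliminated.
Round 2: A 15, B 7, D 5, E 1, F 15. E eliminated.
Round 3: A 15, B 7, D 5, F 16. D eliminated.
Round 4: A 20, B 7, F 16. B eliminated.
Round 5: A 20, F 23. F has a majority (≥22).

F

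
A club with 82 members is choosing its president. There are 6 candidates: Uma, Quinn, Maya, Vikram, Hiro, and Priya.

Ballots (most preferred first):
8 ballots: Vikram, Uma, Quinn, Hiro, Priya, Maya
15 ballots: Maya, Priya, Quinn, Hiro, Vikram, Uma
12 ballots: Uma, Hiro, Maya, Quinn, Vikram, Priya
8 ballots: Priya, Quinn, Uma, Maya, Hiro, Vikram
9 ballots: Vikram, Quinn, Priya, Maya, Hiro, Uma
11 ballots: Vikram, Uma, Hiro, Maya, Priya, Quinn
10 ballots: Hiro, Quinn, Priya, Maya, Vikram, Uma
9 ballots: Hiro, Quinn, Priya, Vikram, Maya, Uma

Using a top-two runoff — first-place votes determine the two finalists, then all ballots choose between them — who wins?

Hiro

Round 1 first-place votes: Uma 12, Quinn 0, Maya 15, Vikram 28, Hiro 19, Priya 8. Vikram and Hiro advance.
Runoff: Vikram is ranked above Hiro on 28 ballots, Hiro above Vikram on 54.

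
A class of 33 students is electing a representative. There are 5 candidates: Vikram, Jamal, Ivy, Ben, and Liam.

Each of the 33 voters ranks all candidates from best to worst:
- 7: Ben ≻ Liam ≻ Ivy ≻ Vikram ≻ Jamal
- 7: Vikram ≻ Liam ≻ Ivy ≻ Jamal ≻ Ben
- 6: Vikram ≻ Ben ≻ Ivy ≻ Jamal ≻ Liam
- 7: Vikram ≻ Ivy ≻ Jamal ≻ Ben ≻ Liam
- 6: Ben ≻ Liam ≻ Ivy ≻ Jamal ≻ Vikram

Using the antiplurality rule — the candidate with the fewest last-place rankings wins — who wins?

Ivy

Last-place votes: Vikram 6, Jamal 7, Ivy 0, Ben 7, Liam 13.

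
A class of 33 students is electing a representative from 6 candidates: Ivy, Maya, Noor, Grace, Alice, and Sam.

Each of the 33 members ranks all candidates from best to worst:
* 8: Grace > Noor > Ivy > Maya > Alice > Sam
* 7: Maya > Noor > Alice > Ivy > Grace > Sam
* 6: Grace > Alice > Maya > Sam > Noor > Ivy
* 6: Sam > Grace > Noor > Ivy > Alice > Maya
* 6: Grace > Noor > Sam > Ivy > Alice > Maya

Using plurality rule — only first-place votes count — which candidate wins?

Grace

First-place votes: Ivy 0, Maya 7, Noor 0, Grace 20, Alice 0, Sam 6.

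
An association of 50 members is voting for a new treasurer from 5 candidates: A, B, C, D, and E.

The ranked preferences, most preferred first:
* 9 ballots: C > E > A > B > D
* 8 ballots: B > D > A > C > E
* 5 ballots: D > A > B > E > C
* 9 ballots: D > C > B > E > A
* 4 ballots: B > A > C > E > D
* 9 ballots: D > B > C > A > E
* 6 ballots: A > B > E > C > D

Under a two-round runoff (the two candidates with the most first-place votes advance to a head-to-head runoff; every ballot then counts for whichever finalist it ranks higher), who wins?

B

Round 1 first-place votes: A 6, B 12, C 9, D 23, E 0. D and B advance.
Runoff: D is ranked above B on 23 ballots, B above D on 27.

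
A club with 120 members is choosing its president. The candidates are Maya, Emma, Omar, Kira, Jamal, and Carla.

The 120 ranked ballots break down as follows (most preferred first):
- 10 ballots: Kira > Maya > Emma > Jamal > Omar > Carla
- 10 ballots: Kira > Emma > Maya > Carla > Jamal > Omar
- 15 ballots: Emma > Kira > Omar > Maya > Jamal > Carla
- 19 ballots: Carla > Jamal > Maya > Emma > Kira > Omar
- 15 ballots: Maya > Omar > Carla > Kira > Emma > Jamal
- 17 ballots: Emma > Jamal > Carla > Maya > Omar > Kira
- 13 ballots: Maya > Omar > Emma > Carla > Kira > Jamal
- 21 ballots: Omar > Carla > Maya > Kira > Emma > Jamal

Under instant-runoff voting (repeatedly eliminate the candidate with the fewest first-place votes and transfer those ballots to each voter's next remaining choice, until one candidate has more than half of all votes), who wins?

Round 1: Maya 28, Emma 32, Omar 21, Kira 20, Jamal 0, Carla 19. Jamal eliminated.
Round 2: Maya 28, Emma 32, Omar 21, Kira 20, Carla 19. Carla eliminated.
Round 3: Maya 47, Emma 32, Omar 21, Kira 20. Kira eliminated.
Round 4: Maya 57, Emma 42, Omar 21. Omar eliminated.
Round 5: Maya 78, Emma 42. Maya has a majority (≥61).

Maya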